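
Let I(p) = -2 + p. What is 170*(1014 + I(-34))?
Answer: 166260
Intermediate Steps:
170*(1014 + I(-34)) = 170*(1014 + (-2 - 34)) = 170*(1014 - 36) = 170*978 = 166260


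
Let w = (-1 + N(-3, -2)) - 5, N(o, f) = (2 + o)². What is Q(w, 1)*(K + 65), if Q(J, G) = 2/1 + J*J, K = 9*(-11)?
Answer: -918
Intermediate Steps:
K = -99
w = -5 (w = (-1 + (2 - 3)²) - 5 = (-1 + (-1)²) - 5 = (-1 + 1) - 5 = 0 - 5 = -5)
Q(J, G) = 2 + J² (Q(J, G) = 2*1 + J² = 2 + J²)
Q(w, 1)*(K + 65) = (2 + (-5)²)*(-99 + 65) = (2 + 25)*(-34) = 27*(-34) = -918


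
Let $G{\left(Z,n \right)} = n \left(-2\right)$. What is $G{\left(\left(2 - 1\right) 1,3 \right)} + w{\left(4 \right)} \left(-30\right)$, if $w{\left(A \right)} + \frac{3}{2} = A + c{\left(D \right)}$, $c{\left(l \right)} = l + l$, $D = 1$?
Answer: $-141$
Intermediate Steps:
$c{\left(l \right)} = 2 l$
$w{\left(A \right)} = \frac{1}{2} + A$ ($w{\left(A \right)} = - \frac{3}{2} + \left(A + 2 \cdot 1\right) = - \frac{3}{2} + \left(A + 2\right) = - \frac{3}{2} + \left(2 + A\right) = \frac{1}{2} + A$)
$G{\left(Z,n \right)} = - 2 n$
$G{\left(\left(2 - 1\right) 1,3 \right)} + w{\left(4 \right)} \left(-30\right) = \left(-2\right) 3 + \left(\frac{1}{2} + 4\right) \left(-30\right) = -6 + \frac{9}{2} \left(-30\right) = -6 - 135 = -141$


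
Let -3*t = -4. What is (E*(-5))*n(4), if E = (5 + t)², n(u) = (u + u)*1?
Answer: -14440/9 ≈ -1604.4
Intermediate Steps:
t = 4/3 (t = -⅓*(-4) = 4/3 ≈ 1.3333)
n(u) = 2*u (n(u) = (2*u)*1 = 2*u)
E = 361/9 (E = (5 + 4/3)² = (19/3)² = 361/9 ≈ 40.111)
(E*(-5))*n(4) = ((361/9)*(-5))*(2*4) = -1805/9*8 = -14440/9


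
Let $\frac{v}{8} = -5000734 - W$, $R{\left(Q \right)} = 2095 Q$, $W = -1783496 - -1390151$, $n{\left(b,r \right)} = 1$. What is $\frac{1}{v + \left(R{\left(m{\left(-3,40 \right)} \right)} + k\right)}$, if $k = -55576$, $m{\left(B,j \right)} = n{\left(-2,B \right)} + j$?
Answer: $- \frac{1}{36828793} \approx -2.7153 \cdot 10^{-8}$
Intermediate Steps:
$W = -393345$ ($W = -1783496 + 1390151 = -393345$)
$m{\left(B,j \right)} = 1 + j$
$v = -36859112$ ($v = 8 \left(-5000734 - -393345\right) = 8 \left(-5000734 + 393345\right) = 8 \left(-4607389\right) = -36859112$)
$\frac{1}{v + \left(R{\left(m{\left(-3,40 \right)} \right)} + k\right)} = \frac{1}{-36859112 - \left(55576 - 2095 \left(1 + 40\right)\right)} = \frac{1}{-36859112 + \left(2095 \cdot 41 - 55576\right)} = \frac{1}{-36859112 + \left(85895 - 55576\right)} = \frac{1}{-36859112 + 30319} = \frac{1}{-36828793} = - \frac{1}{36828793}$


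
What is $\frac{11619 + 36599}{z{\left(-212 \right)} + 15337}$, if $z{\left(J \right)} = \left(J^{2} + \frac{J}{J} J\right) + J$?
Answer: $\frac{48218}{59857} \approx 0.80555$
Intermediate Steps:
$z{\left(J \right)} = J^{2} + 2 J$ ($z{\left(J \right)} = \left(J^{2} + 1 J\right) + J = \left(J^{2} + J\right) + J = \left(J + J^{2}\right) + J = J^{2} + 2 J$)
$\frac{11619 + 36599}{z{\left(-212 \right)} + 15337} = \frac{11619 + 36599}{- 212 \left(2 - 212\right) + 15337} = \frac{48218}{\left(-212\right) \left(-210\right) + 15337} = \frac{48218}{44520 + 15337} = \frac{48218}{59857}$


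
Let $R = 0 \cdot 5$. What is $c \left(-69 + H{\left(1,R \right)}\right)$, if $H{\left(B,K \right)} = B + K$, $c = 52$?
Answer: $-3536$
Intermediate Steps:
$R = 0$
$c \left(-69 + H{\left(1,R \right)}\right) = 52 \left(-69 + \left(1 + 0\right)\right) = 52 \left(-69 + 1\right) = 52 \left(-68\right) = -3536$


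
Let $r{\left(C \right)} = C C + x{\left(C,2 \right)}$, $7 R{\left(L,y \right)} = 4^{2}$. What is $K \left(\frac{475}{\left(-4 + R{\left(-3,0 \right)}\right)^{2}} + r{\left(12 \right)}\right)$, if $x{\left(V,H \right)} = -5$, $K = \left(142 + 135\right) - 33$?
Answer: $\frac{2640751}{36} \approx 73354.0$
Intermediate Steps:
$R{\left(L,y \right)} = \frac{16}{7}$ ($R{\left(L,y \right)} = \frac{4^{2}}{7} = \frac{1}{7} \cdot 16 = \frac{16}{7}$)
$K = 244$ ($K = 277 - 33 = 244$)
$r{\left(C \right)} = -5 + C^{2}$ ($r{\left(C \right)} = C C - 5 = C^{2} - 5 = -5 + C^{2}$)
$K \left(\frac{475}{\left(-4 + R{\left(-3,0 \right)}\right)^{2}} + r{\left(12 \right)}\right) = 244 \left(\frac{475}{\left(-4 + \frac{16}{7}\right)^{2}} - \left(5 - 12^{2}\right)\right) = 244 \left(\frac{475}{\left(- \frac{12}{7}\right)^{2}} + \left(-5 + 144\right)\right) = 244 \left(\frac{475}{\frac{144}{49}} + 139\right) = 244 \left(475 \cdot \frac{49}{144} + 139\right) = 244 \left(\frac{23275}{144} + 139\right) = 244 \cdot \frac{43291}{144} = \frac{2640751}{36}$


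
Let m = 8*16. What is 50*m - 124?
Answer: 6276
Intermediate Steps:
m = 128
50*m - 124 = 50*128 - 124 = 6400 - 124 = 6276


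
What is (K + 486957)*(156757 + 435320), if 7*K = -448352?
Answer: 1752753370719/7 ≈ 2.5039e+11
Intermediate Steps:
K = -448352/7 (K = (⅐)*(-448352) = -448352/7 ≈ -64050.)
(K + 486957)*(156757 + 435320) = (-448352/7 + 486957)*(156757 + 435320) = (2960347/7)*592077 = 1752753370719/7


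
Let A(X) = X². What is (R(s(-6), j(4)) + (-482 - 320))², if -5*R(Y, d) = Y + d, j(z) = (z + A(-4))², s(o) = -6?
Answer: 19395216/25 ≈ 7.7581e+5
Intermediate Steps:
j(z) = (16 + z)² (j(z) = (z + (-4)²)² = (z + 16)² = (16 + z)²)
R(Y, d) = -Y/5 - d/5 (R(Y, d) = -(Y + d)/5 = -Y/5 - d/5)
(R(s(-6), j(4)) + (-482 - 320))² = ((-⅕*(-6) - (16 + 4)²/5) + (-482 - 320))² = ((6/5 - ⅕*20²) - 802)² = ((6/5 - ⅕*400) - 802)² = ((6/5 - 80) - 802)² = (-394/5 - 802)² = (-4404/5)² = 19395216/25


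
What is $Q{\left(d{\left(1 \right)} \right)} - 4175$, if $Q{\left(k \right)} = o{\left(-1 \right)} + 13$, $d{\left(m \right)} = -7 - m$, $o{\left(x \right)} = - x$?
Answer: $-4161$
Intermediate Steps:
$Q{\left(k \right)} = 14$ ($Q{\left(k \right)} = \left(-1\right) \left(-1\right) + 13 = 1 + 13 = 14$)
$Q{\left(d{\left(1 \right)} \right)} - 4175 = 14 - 4175 = -4161$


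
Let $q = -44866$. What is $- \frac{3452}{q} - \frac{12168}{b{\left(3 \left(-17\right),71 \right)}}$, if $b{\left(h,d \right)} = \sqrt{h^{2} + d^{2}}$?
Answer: $\frac{1726}{22433} - \frac{6084 \sqrt{7642}}{3821} \approx -139.12$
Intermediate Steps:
$b{\left(h,d \right)} = \sqrt{d^{2} + h^{2}}$
$- \frac{3452}{q} - \frac{12168}{b{\left(3 \left(-17\right),71 \right)}} = - \frac{3452}{-44866} - \frac{12168}{\sqrt{71^{2} + \left(3 \left(-17\right)\right)^{2}}} = \left(-3452\right) \left(- \frac{1}{44866}\right) - \frac{12168}{\sqrt{5041 + \left(-51\right)^{2}}} = \frac{1726}{22433} - \frac{12168}{\sqrt{5041 + 2601}} = \frac{1726}{22433} - \frac{12168}{\sqrt{7642}} = \frac{1726}{22433} - 12168 \frac{\sqrt{7642}}{7642} = \frac{1726}{22433} - \frac{6084 \sqrt{7642}}{3821}$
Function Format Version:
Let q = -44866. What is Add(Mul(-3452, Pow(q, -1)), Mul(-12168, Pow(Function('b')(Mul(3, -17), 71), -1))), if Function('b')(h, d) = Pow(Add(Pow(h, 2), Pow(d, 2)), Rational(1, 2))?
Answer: Add(Rational(1726, 22433), Mul(Rational(-6084, 3821), Pow(7642, Rational(1, 2)))) ≈ -139.12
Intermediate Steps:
Function('b')(h, d) = Pow(Add(Pow(d, 2), Pow(h, 2)), Rational(1, 2))
Add(Mul(-3452, Pow(q, -1)), Mul(-12168, Pow(Function('b')(Mul(3, -17), 71), -1))) = Add(Mul(-3452, Pow(-44866, -1)), Mul(-12168, Pow(Pow(Add(Pow(71, 2), Pow(Mul(3, -17), 2)), Rational(1, 2)), -1))) = Add(Mul(-3452, Rational(-1, 44866)), Mul(-12168, Pow(Pow(Add(5041, Pow(-51, 2)), Rational(1, 2)), -1))) = Add(Rational(1726, 22433), Mul(-12168, Pow(Pow(Add(5041, 2601), Rational(1, 2)), -1))) = Add(Rational(1726, 22433), Mul(-12168, Pow(Pow(7642, Rational(1, 2)), -1))) = Add(Rational(1726, 22433), Mul(-12168, Mul(Rational(1, 7642), Pow(7642, Rational(1, 2))))) = Add(Rational(1726, 22433), Mul(Rational(-6084, 3821), Pow(7642, Rational(1, 2))))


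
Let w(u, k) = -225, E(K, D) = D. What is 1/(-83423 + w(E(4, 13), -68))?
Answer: -1/83648 ≈ -1.1955e-5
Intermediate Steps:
1/(-83423 + w(E(4, 13), -68)) = 1/(-83423 - 225) = 1/(-83648) = -1/83648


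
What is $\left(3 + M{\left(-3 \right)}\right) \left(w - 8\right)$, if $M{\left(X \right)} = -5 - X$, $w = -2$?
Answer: $-10$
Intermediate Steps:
$\left(3 + M{\left(-3 \right)}\right) \left(w - 8\right) = \left(3 - 2\right) \left(-2 - 8\right) = \left(3 + \left(-5 + 3\right)\right) \left(-2 - 8\right) = \left(3 - 2\right) \left(-10\right) = 1 \left(-10\right) = -10$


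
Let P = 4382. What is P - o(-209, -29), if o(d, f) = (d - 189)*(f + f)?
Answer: -18702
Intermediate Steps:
o(d, f) = 2*f*(-189 + d) (o(d, f) = (-189 + d)*(2*f) = 2*f*(-189 + d))
P - o(-209, -29) = 4382 - 2*(-29)*(-189 - 209) = 4382 - 2*(-29)*(-398) = 4382 - 1*23084 = 4382 - 23084 = -18702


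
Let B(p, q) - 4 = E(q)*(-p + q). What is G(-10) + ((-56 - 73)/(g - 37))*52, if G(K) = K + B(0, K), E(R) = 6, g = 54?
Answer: -7830/17 ≈ -460.59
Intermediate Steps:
B(p, q) = 4 - 6*p + 6*q (B(p, q) = 4 + 6*(-p + q) = 4 + 6*(q - p) = 4 + (-6*p + 6*q) = 4 - 6*p + 6*q)
G(K) = 4 + 7*K (G(K) = K + (4 - 6*0 + 6*K) = K + (4 + 0 + 6*K) = K + (4 + 6*K) = 4 + 7*K)
G(-10) + ((-56 - 73)/(g - 37))*52 = (4 + 7*(-10)) + ((-56 - 73)/(54 - 37))*52 = (4 - 70) - 129/17*52 = -66 - 129*1/17*52 = -66 - 129/17*52 = -66 - 6708/17 = -7830/17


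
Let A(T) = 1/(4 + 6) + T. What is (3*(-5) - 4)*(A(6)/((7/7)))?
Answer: -1159/10 ≈ -115.90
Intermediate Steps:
A(T) = 1/10 + T
(3*(-5) - 4)*(A(6)/((7/7))) = (3*(-5) - 4)*((1/10 + 6)/((7/7))) = (-15 - 4)*(61/(10*((7*(1/7))))) = -1159/(10*1) = -1159/10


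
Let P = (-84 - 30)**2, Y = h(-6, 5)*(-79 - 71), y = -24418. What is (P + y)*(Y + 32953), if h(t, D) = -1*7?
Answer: -388382266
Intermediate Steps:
h(t, D) = -7
Y = 1050 (Y = -7*(-79 - 71) = -7*(-150) = 1050)
P = 12996 (P = (-114)**2 = 12996)
(P + y)*(Y + 32953) = (12996 - 24418)*(1050 + 32953) = -11422*34003 = -388382266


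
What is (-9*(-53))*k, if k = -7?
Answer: -3339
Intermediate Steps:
(-9*(-53))*k = -9*(-53)*(-7) = 477*(-7) = -3339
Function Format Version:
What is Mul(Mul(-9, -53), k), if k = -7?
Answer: -3339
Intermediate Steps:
Mul(Mul(-9, -53), k) = Mul(Mul(-9, -53), -7) = Mul(477, -7) = -3339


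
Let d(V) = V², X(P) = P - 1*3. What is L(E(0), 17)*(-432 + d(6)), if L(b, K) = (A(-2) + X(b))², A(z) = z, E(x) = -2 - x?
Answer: -19404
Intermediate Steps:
X(P) = -3 + P (X(P) = P - 3 = -3 + P)
L(b, K) = (-5 + b)² (L(b, K) = (-2 + (-3 + b))² = (-5 + b)²)
L(E(0), 17)*(-432 + d(6)) = (-5 + (-2 - 1*0))²*(-432 + 6²) = (-5 + (-2 + 0))²*(-432 + 36) = (-5 - 2)²*(-396) = (-7)²*(-396) = 49*(-396) = -19404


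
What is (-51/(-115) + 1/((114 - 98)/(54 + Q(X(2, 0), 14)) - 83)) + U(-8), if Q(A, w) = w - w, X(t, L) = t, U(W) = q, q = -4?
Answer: -916402/256795 ≈ -3.5686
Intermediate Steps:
U(W) = -4
Q(A, w) = 0
(-51/(-115) + 1/((114 - 98)/(54 + Q(X(2, 0), 14)) - 83)) + U(-8) = (-51/(-115) + 1/((114 - 98)/(54 + 0) - 83)) - 4 = (-51*(-1/115) + 1/(16/54 - 83)) - 4 = (51/115 + 1/(16*(1/54) - 83)) - 4 = (51/115 + 1/(8/27 - 83)) - 4 = (51/115 + 1/(-2233/27)) - 4 = (51/115 - 27/2233) - 4 = 110778/256795 - 4 = -916402/256795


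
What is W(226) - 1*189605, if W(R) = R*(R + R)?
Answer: -87453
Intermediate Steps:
W(R) = 2*R² (W(R) = R*(2*R) = 2*R²)
W(226) - 1*189605 = 2*226² - 1*189605 = 2*51076 - 189605 = 102152 - 189605 = -87453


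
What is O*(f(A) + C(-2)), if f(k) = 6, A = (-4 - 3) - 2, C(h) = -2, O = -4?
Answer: -16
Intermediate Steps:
A = -9 (A = -7 - 2 = -9)
O*(f(A) + C(-2)) = -4*(6 - 2) = -4*4 = -16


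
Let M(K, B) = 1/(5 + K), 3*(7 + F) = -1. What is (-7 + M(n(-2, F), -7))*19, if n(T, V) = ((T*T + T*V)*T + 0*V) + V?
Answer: -15884/119 ≈ -133.48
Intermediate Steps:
F = -22/3 (F = -7 + (1/3)*(-1) = -7 - 1/3 = -22/3 ≈ -7.3333)
n(T, V) = V + T*(T**2 + T*V) (n(T, V) = ((T**2 + T*V)*T + 0) + V = (T*(T**2 + T*V) + 0) + V = T*(T**2 + T*V) + V = V + T*(T**2 + T*V))
(-7 + M(n(-2, F), -7))*19 = (-7 + 1/(5 + (-22/3 + (-2)**3 - 22/3*(-2)**2)))*19 = (-7 + 1/(5 + (-22/3 - 8 - 22/3*4)))*19 = (-7 + 1/(5 + (-22/3 - 8 - 88/3)))*19 = (-7 + 1/(5 - 134/3))*19 = (-7 + 1/(-119/3))*19 = (-7 - 3/119)*19 = -836/119*19 = -15884/119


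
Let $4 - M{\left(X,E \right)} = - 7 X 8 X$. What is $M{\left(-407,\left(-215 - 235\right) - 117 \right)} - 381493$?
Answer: $8894855$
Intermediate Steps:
$M{\left(X,E \right)} = 4 + 56 X^{2}$ ($M{\left(X,E \right)} = 4 - - 7 X 8 X = 4 - - 56 X X = 4 - - 56 X^{2} = 4 + 56 X^{2}$)
$M{\left(-407,\left(-215 - 235\right) - 117 \right)} - 381493 = \left(4 + 56 \left(-407\right)^{2}\right) - 381493 = \left(4 + 56 \cdot 165649\right) - 381493 = \left(4 + 9276344\right) - 381493 = 9276348 - 381493 = 8894855$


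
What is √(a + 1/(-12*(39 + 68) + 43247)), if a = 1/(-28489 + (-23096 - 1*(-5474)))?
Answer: 2*√2006549261041/1934955893 ≈ 0.0014641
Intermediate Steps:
a = -1/46111 (a = 1/(-28489 + (-23096 + 5474)) = 1/(-28489 - 17622) = 1/(-46111) = -1/46111 ≈ -2.1687e-5)
√(a + 1/(-12*(39 + 68) + 43247)) = √(-1/46111 + 1/(-12*(39 + 68) + 43247)) = √(-1/46111 + 1/(-12*107 + 43247)) = √(-1/46111 + 1/(-1284 + 43247)) = √(-1/46111 + 1/41963) = √(4148/1934955893) = 2*√2006549261041/1934955893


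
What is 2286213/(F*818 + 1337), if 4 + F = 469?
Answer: 2286213/381707 ≈ 5.9894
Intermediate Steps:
F = 465 (F = -4 + 469 = 465)
2286213/(F*818 + 1337) = 2286213/(465*818 + 1337) = 2286213/(380370 + 1337) = 2286213/381707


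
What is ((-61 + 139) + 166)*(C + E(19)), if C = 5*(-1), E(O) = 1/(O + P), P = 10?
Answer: -35136/29 ≈ -1211.6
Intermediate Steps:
E(O) = 1/(10 + O) (E(O) = 1/(O + 10) = 1/(10 + O))
C = -5
((-61 + 139) + 166)*(C + E(19)) = ((-61 + 139) + 166)*(-5 + 1/(10 + 19)) = (78 + 166)*(-5 + 1/29) = 244*(-5 + 1/29) = 244*(-144/29) = -35136/29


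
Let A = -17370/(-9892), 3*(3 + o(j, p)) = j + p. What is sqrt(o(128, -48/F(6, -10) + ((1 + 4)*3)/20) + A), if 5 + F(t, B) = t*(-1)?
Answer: sqrt(1148912965167)/163218 ≈ 6.5671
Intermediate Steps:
F(t, B) = -5 - t (F(t, B) = -5 + t*(-1) = -5 - t)
o(j, p) = -3 + j/3 + p/3 (o(j, p) = -3 + (j + p)/3 = -3 + (j/3 + p/3) = -3 + j/3 + p/3)
A = 8685/4946 (A = -17370*(-1/9892) = 8685/4946 ≈ 1.7560)
sqrt(o(128, -48/F(6, -10) + ((1 + 4)*3)/20) + A) = sqrt((-3 + (1/3)*128 + (-48/(-5 - 1*6) + ((1 + 4)*3)/20)/3) + 8685/4946) = sqrt((-3 + 128/3 + (-48/(-5 - 6) + (5*3)*(1/20))/3) + 8685/4946) = sqrt((-3 + 128/3 + (-48/(-11) + 15*(1/20))/3) + 8685/4946) = sqrt((-3 + 128/3 + (-48*(-1/11) + 3/4)/3) + 8685/4946) = sqrt((-3 + 128/3 + (48/11 + 3/4)/3) + 8685/4946) = sqrt((-3 + 128/3 + (1/3)*(225/44)) + 8685/4946) = sqrt((-3 + 128/3 + 75/44) + 8685/4946) = sqrt(5461/132 + 8685/4946) = sqrt(14078263/326436) = sqrt(1148912965167)/163218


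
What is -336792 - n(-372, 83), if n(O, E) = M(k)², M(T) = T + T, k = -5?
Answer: -336892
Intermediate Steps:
M(T) = 2*T
n(O, E) = 100 (n(O, E) = (2*(-5))² = (-10)² = 100)
-336792 - n(-372, 83) = -336792 - 1*100 = -336792 - 100 = -336892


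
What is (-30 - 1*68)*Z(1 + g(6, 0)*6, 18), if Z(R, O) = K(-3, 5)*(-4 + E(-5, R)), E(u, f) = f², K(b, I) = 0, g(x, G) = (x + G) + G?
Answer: 0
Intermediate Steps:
g(x, G) = x + 2*G (g(x, G) = (G + x) + G = x + 2*G)
Z(R, O) = 0 (Z(R, O) = 0*(-4 + R²) = 0)
(-30 - 1*68)*Z(1 + g(6, 0)*6, 18) = (-30 - 1*68)*0 = (-30 - 68)*0 = -98*0 = 0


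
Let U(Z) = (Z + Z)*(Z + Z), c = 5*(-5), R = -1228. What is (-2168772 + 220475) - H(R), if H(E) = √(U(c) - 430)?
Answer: -1948297 - 3*√230 ≈ -1.9483e+6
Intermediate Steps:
c = -25
U(Z) = 4*Z² (U(Z) = (2*Z)*(2*Z) = 4*Z²)
H(E) = 3*√230 (H(E) = √(4*(-25)² - 430) = √(4*625 - 430) = √(2500 - 430) = √2070 = 3*√230)
(-2168772 + 220475) - H(R) = (-2168772 + 220475) - 3*√230 = -1948297 - 3*√230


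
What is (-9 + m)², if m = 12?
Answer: 9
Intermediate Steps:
(-9 + m)² = (-9 + 12)² = 3² = 9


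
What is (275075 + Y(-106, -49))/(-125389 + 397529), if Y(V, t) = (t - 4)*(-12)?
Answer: 275711/272140 ≈ 1.0131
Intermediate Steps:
Y(V, t) = 48 - 12*t (Y(V, t) = (-4 + t)*(-12) = 48 - 12*t)
(275075 + Y(-106, -49))/(-125389 + 397529) = (275075 + (48 - 12*(-49)))/(-125389 + 397529) = (275075 + (48 + 588))/272140 = (275075 + 636)*(1/272140) = 275711*(1/272140) = 275711/272140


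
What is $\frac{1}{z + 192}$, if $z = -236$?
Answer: $- \frac{1}{44} \approx -0.022727$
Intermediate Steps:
$\frac{1}{z + 192} = \frac{1}{-236 + 192} = \frac{1}{-44} = - \frac{1}{44}$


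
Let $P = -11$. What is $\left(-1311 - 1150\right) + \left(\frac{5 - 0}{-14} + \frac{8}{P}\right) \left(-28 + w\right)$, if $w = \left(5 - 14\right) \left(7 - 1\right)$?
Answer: $- \frac{182650}{77} \approx -2372.1$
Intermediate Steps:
$w = -54$ ($w = \left(-9\right) 6 = -54$)
$\left(-1311 - 1150\right) + \left(\frac{5 - 0}{-14} + \frac{8}{P}\right) \left(-28 + w\right) = \left(-1311 - 1150\right) + \left(\frac{5 - 0}{-14} + \frac{8}{-11}\right) \left(-28 - 54\right) = -2461 + \left(\left(5 + 0\right) \left(- \frac{1}{14}\right) + 8 \left(- \frac{1}{11}\right)\right) \left(-82\right) = -2461 + \left(5 \left(- \frac{1}{14}\right) - \frac{8}{11}\right) \left(-82\right) = -2461 + \left(- \frac{5}{14} - \frac{8}{11}\right) \left(-82\right) = -2461 - - \frac{6847}{77} = -2461 + \frac{6847}{77} = - \frac{182650}{77}$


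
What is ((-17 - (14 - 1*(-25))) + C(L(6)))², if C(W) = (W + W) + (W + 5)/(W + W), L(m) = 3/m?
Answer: 9801/4 ≈ 2450.3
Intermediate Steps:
C(W) = 2*W + (5 + W)/(2*W) (C(W) = 2*W + (5 + W)/((2*W)) = 2*W + (5 + W)*(1/(2*W)) = 2*W + (5 + W)/(2*W))
((-17 - (14 - 1*(-25))) + C(L(6)))² = ((-17 - (14 - 1*(-25))) + (5 + (3/6)*(1 + 4*(3/6)))/(2*((3/6))))² = ((-17 - (14 + 25)) + (5 + (3*(⅙))*(1 + 4*(3*(⅙))))/(2*((3*(⅙)))))² = ((-17 - 1*39) + (5 + (1 + 4*(½))/2)/(2*(½)))² = ((-17 - 39) + (½)*2*(5 + (1 + 2)/2))² = (-56 + (½)*2*(5 + (½)*3))² = (-56 + (½)*2*(5 + 3/2))² = (-56 + (½)*2*(13/2))² = (-56 + 13/2)² = (-99/2)² = 9801/4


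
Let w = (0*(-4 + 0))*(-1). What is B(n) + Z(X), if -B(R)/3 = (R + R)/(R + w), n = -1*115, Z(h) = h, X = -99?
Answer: -105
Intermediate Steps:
n = -115
w = 0 (w = (0*(-4))*(-1) = 0*(-1) = 0)
B(R) = -6 (B(R) = -3*(R + R)/(R + 0) = -3*2*R/R = -3*2 = -6)
B(n) + Z(X) = -6 - 99 = -105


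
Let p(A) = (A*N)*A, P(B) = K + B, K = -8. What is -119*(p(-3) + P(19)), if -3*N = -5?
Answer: -3094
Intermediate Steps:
N = 5/3 (N = -1/3*(-5) = 5/3 ≈ 1.6667)
P(B) = -8 + B
p(A) = 5*A**2/3 (p(A) = (A*(5/3))*A = (5*A/3)*A = 5*A**2/3)
-119*(p(-3) + P(19)) = -119*((5/3)*(-3)**2 + (-8 + 19)) = -119*((5/3)*9 + 11) = -119*(15 + 11) = -119*26 = -3094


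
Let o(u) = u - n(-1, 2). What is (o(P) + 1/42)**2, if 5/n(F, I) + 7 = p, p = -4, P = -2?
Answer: 494209/213444 ≈ 2.3154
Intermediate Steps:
n(F, I) = -5/11 (n(F, I) = 5/(-7 - 4) = 5/(-11) = 5*(-1/11) = -5/11)
o(u) = 5/11 + u (o(u) = u - 1*(-5/11) = u + 5/11 = 5/11 + u)
(o(P) + 1/42)**2 = ((5/11 - 2) + 1/42)**2 = (-17/11 + 1/42)**2 = (-703/462)**2 = 494209/213444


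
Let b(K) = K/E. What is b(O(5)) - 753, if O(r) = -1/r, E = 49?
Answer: -184486/245 ≈ -753.00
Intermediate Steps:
b(K) = K/49
b(O(5)) - 753 = (-1/5)/49 - 753 = (-1*⅕)/49 - 753 = (1/49)*(-⅕) - 753 = -1/245 - 753 = -184486/245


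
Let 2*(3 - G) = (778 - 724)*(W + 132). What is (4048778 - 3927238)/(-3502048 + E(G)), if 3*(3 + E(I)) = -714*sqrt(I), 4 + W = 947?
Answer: -3576800660/103075673351 + 243080*I*sqrt(29022)/103075673351 ≈ -0.034701 + 0.00040175*I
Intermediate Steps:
W = 943 (W = -4 + 947 = 943)
G = -29022 (G = 3 - (778 - 724)*(943 + 132)/2 = 3 - 27*1075 = 3 - 1/2*58050 = 3 - 29025 = -29022)
E(I) = -3 - 238*sqrt(I) (E(I) = -3 + (-714*sqrt(I))/3 = -3 - 238*sqrt(I))
(4048778 - 3927238)/(-3502048 + E(G)) = (4048778 - 3927238)/(-3502048 + (-3 - 238*I*sqrt(29022))) = 121540/(-3502048 + (-3 - 238*I*sqrt(29022))) = 121540/(-3502051 - 238*I*sqrt(29022))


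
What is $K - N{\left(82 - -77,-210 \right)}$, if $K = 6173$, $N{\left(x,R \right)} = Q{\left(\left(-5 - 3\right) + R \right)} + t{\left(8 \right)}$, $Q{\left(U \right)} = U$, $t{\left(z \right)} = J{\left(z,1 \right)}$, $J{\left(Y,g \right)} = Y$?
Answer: $6383$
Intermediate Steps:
$t{\left(z \right)} = z$
$N{\left(x,R \right)} = R$ ($N{\left(x,R \right)} = \left(\left(-5 - 3\right) + R\right) + 8 = \left(-8 + R\right) + 8 = R$)
$K - N{\left(82 - -77,-210 \right)} = 6173 - -210 = 6173 + 210 = 6383$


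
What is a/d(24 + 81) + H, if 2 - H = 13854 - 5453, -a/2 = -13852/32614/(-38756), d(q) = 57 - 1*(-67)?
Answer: -164551669743411/19591816852 ≈ -8399.0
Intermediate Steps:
d(q) = 124 (d(q) = 57 + 67 = 124)
a = -3463/157998523 (a = -2*(-13852/32614)/(-38756) = -2*(-13852*1/32614)*(-1)/38756 = -(-13852)*(-1)/(16307*38756) = -2*3463/315997046 = -3463/157998523 ≈ -2.1918e-5)
H = -8399 (H = 2 - (13854 - 5453) = 2 - 1*8401 = 2 - 8401 = -8399)
a/d(24 + 81) + H = -3463/157998523/124 - 8399 = -3463/157998523*1/124 - 8399 = -3463/19591816852 - 8399 = -164551669743411/19591816852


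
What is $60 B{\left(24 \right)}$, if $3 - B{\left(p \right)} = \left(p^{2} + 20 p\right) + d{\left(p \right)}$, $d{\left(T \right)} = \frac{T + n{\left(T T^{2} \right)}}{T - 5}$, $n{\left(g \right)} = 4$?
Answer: $- \frac{1202100}{19} \approx -63268.0$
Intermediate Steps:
$d{\left(T \right)} = \frac{4 + T}{-5 + T}$ ($d{\left(T \right)} = \frac{T + 4}{T - 5} = \frac{4 + T}{-5 + T}$)
$B{\left(p \right)} = 3 - p^{2} - 20 p - \frac{4 + p}{-5 + p}$ ($B{\left(p \right)} = 3 - \left(\left(p^{2} + 20 p\right) + \frac{4 + p}{-5 + p}\right) = 3 - \left(p^{2} + 20 p + \frac{4 + p}{-5 + p}\right) = 3 - p^{2} - 20 p - \frac{4 + p}{-5 + p}$)
$60 B{\left(24 \right)} = 60 \frac{-19 - 24^{3} - 15 \cdot 24^{2} + 102 \cdot 24}{-5 + 24} = 60 \frac{-19 - 13824 - 8640 + 2448}{19} = 60 \cdot \frac{1}{19} \left(-20035\right) = 60 \left(- \frac{20035}{19}\right) = - \frac{1202100}{19}$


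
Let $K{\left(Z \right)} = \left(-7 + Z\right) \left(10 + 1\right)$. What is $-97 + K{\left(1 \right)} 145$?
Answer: $-9667$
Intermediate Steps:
$K{\left(Z \right)} = -77 + 11 Z$ ($K{\left(Z \right)} = \left(-7 + Z\right) 11 = -77 + 11 Z$)
$-97 + K{\left(1 \right)} 145 = -97 + \left(-77 + 11 \cdot 1\right) 145 = -97 + \left(-77 + 11\right) 145 = -97 - 9570 = -9667$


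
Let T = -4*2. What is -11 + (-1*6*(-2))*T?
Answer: -107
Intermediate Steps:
T = -8
-11 + (-1*6*(-2))*T = -11 + (-1*6*(-2))*(-8) = -11 - 6*(-2)*(-8) = -11 + 12*(-8) = -11 - 96 = -107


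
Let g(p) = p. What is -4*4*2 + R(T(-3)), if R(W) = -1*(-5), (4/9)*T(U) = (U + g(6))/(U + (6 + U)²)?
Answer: -27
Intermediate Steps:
T(U) = 9*(6 + U)/(4*(U + (6 + U)²)) (T(U) = 9*((U + 6)/(U + (6 + U)²))/4 = 9*((6 + U)/(U + (6 + U)²))/4 = 9*(6 + U)/(4*(U + (6 + U)²)))
R(W) = 5
-4*4*2 + R(T(-3)) = -4*4*2 + 5 = -16*2 + 5 = -32 + 5 = -27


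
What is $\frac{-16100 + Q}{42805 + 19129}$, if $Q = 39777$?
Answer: $\frac{23677}{61934} \approx 0.38229$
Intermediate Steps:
$\frac{-16100 + Q}{42805 + 19129} = \frac{-16100 + 39777}{42805 + 19129} = \frac{23677}{61934}$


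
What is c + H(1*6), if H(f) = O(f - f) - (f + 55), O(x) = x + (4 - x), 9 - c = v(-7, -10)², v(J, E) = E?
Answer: -148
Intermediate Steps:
c = -91 (c = 9 - 1*(-10)² = 9 - 1*100 = 9 - 100 = -91)
O(x) = 4
H(f) = -51 - f (H(f) = 4 - (f + 55) = 4 - (55 + f) = 4 + (-55 - f) = -51 - f)
c + H(1*6) = -91 + (-51 - 6) = -91 - 57 = -148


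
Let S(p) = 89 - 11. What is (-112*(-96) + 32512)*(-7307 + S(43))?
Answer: -312755456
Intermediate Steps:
S(p) = 78
(-112*(-96) + 32512)*(-7307 + S(43)) = (-112*(-96) + 32512)*(-7307 + 78) = (10752 + 32512)*(-7229) = 43264*(-7229) = -312755456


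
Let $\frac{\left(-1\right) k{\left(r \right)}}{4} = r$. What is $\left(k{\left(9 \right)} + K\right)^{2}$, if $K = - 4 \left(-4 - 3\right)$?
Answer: $64$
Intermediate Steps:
$k{\left(r \right)} = - 4 r$
$K = 28$ ($K = \left(-4\right) \left(-7\right) = 28$)
$\left(k{\left(9 \right)} + K\right)^{2} = \left(\left(-4\right) 9 + 28\right)^{2} = \left(-36 + 28\right)^{2} = \left(-8\right)^{2} = 64$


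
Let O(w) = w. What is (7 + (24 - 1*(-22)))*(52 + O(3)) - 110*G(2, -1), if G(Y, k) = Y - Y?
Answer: 2915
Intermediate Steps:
G(Y, k) = 0
(7 + (24 - 1*(-22)))*(52 + O(3)) - 110*G(2, -1) = (7 + (24 - 1*(-22)))*(52 + 3) - 110*0 = (7 + (24 + 22))*55 + 0 = (7 + 46)*55 + 0 = 53*55 + 0 = 2915 + 0 = 2915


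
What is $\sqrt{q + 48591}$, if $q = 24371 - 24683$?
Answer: $11 \sqrt{399} \approx 219.72$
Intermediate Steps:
$q = -312$
$\sqrt{q + 48591} = \sqrt{-312 + 48591} = \sqrt{48279} = 11 \sqrt{399}$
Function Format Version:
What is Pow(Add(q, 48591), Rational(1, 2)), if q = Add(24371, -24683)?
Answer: Mul(11, Pow(399, Rational(1, 2))) ≈ 219.72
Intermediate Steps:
q = -312
Pow(Add(q, 48591), Rational(1, 2)) = Pow(Add(-312, 48591), Rational(1, 2)) = Pow(48279, Rational(1, 2)) = Mul(11, Pow(399, Rational(1, 2)))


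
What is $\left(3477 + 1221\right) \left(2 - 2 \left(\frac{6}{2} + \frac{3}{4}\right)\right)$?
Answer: $-25839$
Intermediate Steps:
$\left(3477 + 1221\right) \left(2 - 2 \left(\frac{6}{2} + \frac{3}{4}\right)\right) = 4698 \left(2 - 2 \left(6 \cdot \frac{1}{2} + 3 \cdot \frac{1}{4}\right)\right) = 4698 \left(2 - 2 \left(3 + \frac{3}{4}\right)\right) = 4698 \left(2 - \frac{15}{2}\right) = 4698 \left(- \frac{11}{2}\right) = -25839$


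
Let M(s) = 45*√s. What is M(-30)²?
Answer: -60750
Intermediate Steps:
M(-30)² = (45*√(-30))² = (45*(I*√30))² = (45*I*√30)² = -60750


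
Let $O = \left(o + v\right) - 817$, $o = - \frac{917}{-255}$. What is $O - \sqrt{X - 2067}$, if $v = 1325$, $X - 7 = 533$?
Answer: $\frac{130457}{255} - i \sqrt{1527} \approx 511.6 - 39.077 i$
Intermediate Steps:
$X = 540$ ($X = 7 + 533 = 540$)
$o = \frac{917}{255}$ ($o = \left(-917\right) \left(- \frac{1}{255}\right) = \frac{917}{255} \approx 3.5961$)
$O = \frac{130457}{255}$ ($O = \left(\frac{917}{255} + 1325\right) - 817 = \frac{338792}{255} - 817 = \frac{130457}{255} \approx 511.6$)
$O - \sqrt{X - 2067} = \frac{130457}{255} - \sqrt{540 - 2067} = \frac{130457}{255} - \sqrt{-1527} = \frac{130457}{255} - i \sqrt{1527}$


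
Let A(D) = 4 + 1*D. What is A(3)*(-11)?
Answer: -77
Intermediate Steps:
A(D) = 4 + D
A(3)*(-11) = (4 + 3)*(-11) = 7*(-11) = -77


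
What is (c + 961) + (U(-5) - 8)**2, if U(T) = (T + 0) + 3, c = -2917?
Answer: -1856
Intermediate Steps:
U(T) = 3 + T (U(T) = T + 3 = 3 + T)
(c + 961) + (U(-5) - 8)**2 = (-2917 + 961) + ((3 - 5) - 8)**2 = -1956 + (-2 - 8)**2 = -1956 + (-10)**2 = -1956 + 100 = -1856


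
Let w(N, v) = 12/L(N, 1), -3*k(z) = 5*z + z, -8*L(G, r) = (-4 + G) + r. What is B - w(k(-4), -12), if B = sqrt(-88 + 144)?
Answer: 96/5 + 2*sqrt(14) ≈ 26.683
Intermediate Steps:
L(G, r) = 1/2 - G/8 - r/8 (L(G, r) = -((-4 + G) + r)/8 = -(-4 + G + r)/8 = 1/2 - G/8 - r/8)
k(z) = -2*z (k(z) = -(5*z + z)/3 = -2*z)
B = 2*sqrt(14) (B = sqrt(56) = 2*sqrt(14) ≈ 7.4833)
w(N, v) = 12/(3/8 - N/8) (w(N, v) = 12/(1/2 - N/8 - 1/8*1) = 12/(1/2 - N/8 - 1/8) = 12/(3/8 - N/8))
B - w(k(-4), -12) = 2*sqrt(14) - (-96)/(-3 - 2*(-4)) = 2*sqrt(14) - (-96)/(-3 + 8) = 2*sqrt(14) - (-96)/5 = 2*sqrt(14) - 1*(-96/5) = 2*sqrt(14) + 96/5 = 96/5 + 2*sqrt(14)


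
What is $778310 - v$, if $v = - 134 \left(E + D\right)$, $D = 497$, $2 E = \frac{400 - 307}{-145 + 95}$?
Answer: $\frac{42239169}{50} \approx 8.4478 \cdot 10^{5}$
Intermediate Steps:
$E = - \frac{93}{100}$ ($E = \frac{\left(400 - 307\right) \frac{1}{-145 + 95}}{2} = \frac{93 \frac{1}{-50}}{2} = \frac{93 \left(- \frac{1}{50}\right)}{2} = \frac{1}{2} \left(- \frac{93}{50}\right) = - \frac{93}{100} \approx -0.93$)
$v = - \frac{3323669}{50}$ ($v = - 134 \left(- \frac{93}{100} + 497\right) = \left(-134\right) \frac{49607}{100} = - \frac{3323669}{50} \approx -66473.0$)
$778310 - v = 778310 - - \frac{3323669}{50} = 778310 + \frac{3323669}{50} = \frac{42239169}{50}$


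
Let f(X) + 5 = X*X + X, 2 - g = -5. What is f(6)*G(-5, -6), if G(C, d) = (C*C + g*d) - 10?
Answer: -999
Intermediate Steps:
g = 7 (g = 2 - 1*(-5) = 2 + 5 = 7)
f(X) = -5 + X + X**2 (f(X) = -5 + (X*X + X) = -5 + (X**2 + X) = -5 + (X + X**2) = -5 + X + X**2)
G(C, d) = -10 + C**2 + 7*d (G(C, d) = (C*C + 7*d) - 10 = (C**2 + 7*d) - 10 = -10 + C**2 + 7*d)
f(6)*G(-5, -6) = (-5 + 6 + 6**2)*(-10 + (-5)**2 + 7*(-6)) = (-5 + 6 + 36)*(-10 + 25 - 42) = 37*(-27) = -999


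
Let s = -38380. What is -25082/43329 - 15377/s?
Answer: -2934427/16465020 ≈ -0.17822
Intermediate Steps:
-25082/43329 - 15377/s = -25082/43329 - 15377/(-38380) = -25082*1/43329 - 15377*(-1/38380) = -25082/43329 + 15377/38380 = -2934427/16465020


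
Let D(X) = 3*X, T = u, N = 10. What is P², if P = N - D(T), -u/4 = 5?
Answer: 4900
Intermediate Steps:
u = -20 (u = -4*5 = -20)
T = -20
P = 70 (P = 10 - 3*(-20) = 10 - 1*(-60) = 10 + 60 = 70)
P² = 70² = 4900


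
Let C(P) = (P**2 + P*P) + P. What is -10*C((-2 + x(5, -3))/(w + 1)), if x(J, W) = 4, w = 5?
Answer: -50/9 ≈ -5.5556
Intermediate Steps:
C(P) = P + 2*P**2 (C(P) = (P**2 + P**2) + P = 2*P**2 + P = P + 2*P**2)
-10*C((-2 + x(5, -3))/(w + 1)) = -10*(-2 + 4)/(5 + 1)*(1 + 2*((-2 + 4)/(5 + 1))) = -10*2/6*(1 + 2*(2/6)) = -10*2*(1/6)*(1 + 2*(2*(1/6))) = -10*(1 + 2*(1/3))/3 = -10*(1 + 2/3)/3 = -10*5/(3*3) = -10*5/9 = -50/9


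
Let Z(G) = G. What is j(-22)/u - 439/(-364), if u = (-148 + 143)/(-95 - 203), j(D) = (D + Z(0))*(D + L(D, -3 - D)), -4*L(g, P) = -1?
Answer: 51906047/1820 ≈ 28520.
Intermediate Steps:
L(g, P) = ¼ (L(g, P) = -¼*(-1) = ¼)
j(D) = D*(¼ + D) (j(D) = (D + 0)*(D + ¼) = D*(¼ + D))
u = 5/298 (u = -5/(-298) = -5*(-1/298) = 5/298 ≈ 0.016779)
j(-22)/u - 439/(-364) = (-22*(¼ - 22))/(5/298) - 439/(-364) = -22*(-87/4)*(298/5) - 439*(-1/364) = (957/2)*(298/5) + 439/364 = 142593/5 + 439/364 = 51906047/1820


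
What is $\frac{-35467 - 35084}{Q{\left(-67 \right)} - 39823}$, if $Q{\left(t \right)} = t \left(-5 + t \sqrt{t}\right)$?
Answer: $\frac{2785917888}{2909427251} + \frac{316703439 i \sqrt{67}}{2909427251} \approx 0.95755 + 0.89101 i$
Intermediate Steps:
$Q{\left(t \right)} = t \left(-5 + t^{\frac{3}{2}}\right)$
$\frac{-35467 - 35084}{Q{\left(-67 \right)} - 39823} = \frac{-35467 - 35084}{\left(\left(-67\right)^{\frac{5}{2}} - -335\right) - 39823} = - \frac{70551}{\left(4489 i \sqrt{67} + 335\right) - 39823} = - \frac{70551}{\left(335 + 4489 i \sqrt{67}\right) - 39823} = - \frac{70551}{-39488 + 4489 i \sqrt{67}}$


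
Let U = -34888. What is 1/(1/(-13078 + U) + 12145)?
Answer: 47966/582547069 ≈ 8.2338e-5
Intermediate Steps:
1/(1/(-13078 + U) + 12145) = 1/(1/(-13078 - 34888) + 12145) = 1/(1/(-47966) + 12145) = 1/(-1/47966 + 12145) = 1/(582547069/47966) = 47966/582547069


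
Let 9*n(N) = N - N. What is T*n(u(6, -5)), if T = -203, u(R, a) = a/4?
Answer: 0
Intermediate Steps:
u(R, a) = a/4 (u(R, a) = a*(¼) = a/4)
n(N) = 0 (n(N) = (N - N)/9 = (⅑)*0 = 0)
T*n(u(6, -5)) = -203*0 = 0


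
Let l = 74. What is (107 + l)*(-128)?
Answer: -23168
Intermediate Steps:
(107 + l)*(-128) = (107 + 74)*(-128) = 181*(-128) = -23168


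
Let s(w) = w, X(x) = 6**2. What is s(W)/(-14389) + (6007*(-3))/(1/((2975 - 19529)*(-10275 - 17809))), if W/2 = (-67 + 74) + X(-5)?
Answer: -120551165763472670/14389 ≈ -8.3780e+12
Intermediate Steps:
X(x) = 36
W = 86 (W = 2*((-67 + 74) + 36) = 2*(7 + 36) = 2*43 = 86)
s(W)/(-14389) + (6007*(-3))/(1/((2975 - 19529)*(-10275 - 17809))) = 86/(-14389) + (6007*(-3))/(1/((2975 - 19529)*(-10275 - 17809))) = 86*(-1/14389) - 18021*(-16554*(-28084)) = -86/14389 - 18021/(1/464902536) = -86/14389 - 18021/1/464902536 = -86/14389 - 18021*464902536 = -86/14389 - 8378008601256 = -120551165763472670/14389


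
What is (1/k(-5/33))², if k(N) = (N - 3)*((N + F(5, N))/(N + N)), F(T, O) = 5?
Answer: 1089/2768896 ≈ 0.00039330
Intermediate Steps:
k(N) = (-3 + N)*(5 + N)/(2*N) (k(N) = (N - 3)*((N + 5)/(N + N)) = (-3 + N)*((5 + N)/((2*N))) = (-3 + N)*((5 + N)*(1/(2*N))) = (-3 + N)*((5 + N)/(2*N)) = (-3 + N)*(5 + N)/(2*N))
(1/k(-5/33))² = (1/((-15 + (-5/33)*(2 - 5/33))/(2*((-5/33)))))² = (1/((-15 + (-5*1/33)*(2 - 5*1/33))/(2*((-5*1/33)))))² = (1/((-15 - 5*(2 - 5/33)/33)/(2*(-5/33))))² = (1/((½)*(-33/5)*(-15 - 5/33*61/33)))² = (1/((½)*(-33/5)*(-15 - 305/1089)))² = (1/((½)*(-33/5)*(-16640/1089)))² = (1/(1664/33))² = (33/1664)² = 1089/2768896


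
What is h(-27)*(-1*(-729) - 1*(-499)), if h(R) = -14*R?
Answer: 464184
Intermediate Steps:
h(-27)*(-1*(-729) - 1*(-499)) = (-14*(-27))*(-1*(-729) - 1*(-499)) = 378*(729 + 499) = 378*1228 = 464184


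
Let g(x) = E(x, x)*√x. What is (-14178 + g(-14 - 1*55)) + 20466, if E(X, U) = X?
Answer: 6288 - 69*I*√69 ≈ 6288.0 - 573.16*I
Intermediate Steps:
g(x) = x^(3/2) (g(x) = x*√x = x^(3/2))
(-14178 + g(-14 - 1*55)) + 20466 = (-14178 + (-14 - 1*55)^(3/2)) + 20466 = (-14178 + (-14 - 55)^(3/2)) + 20466 = (-14178 + (-69)^(3/2)) + 20466 = (-14178 - 69*I*√69) + 20466 = 6288 - 69*I*√69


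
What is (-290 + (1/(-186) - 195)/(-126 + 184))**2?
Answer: 10015902073681/116380944 ≈ 86061.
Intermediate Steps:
(-290 + (1/(-186) - 195)/(-126 + 184))**2 = (-290 + (-1/186 - 195)/58)**2 = (-290 - 36271/186*1/58)**2 = (-290 - 36271/10788)**2 = (-3164791/10788)**2 = 10015902073681/116380944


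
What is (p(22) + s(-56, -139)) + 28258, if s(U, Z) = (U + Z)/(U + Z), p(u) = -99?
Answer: 28160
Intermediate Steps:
s(U, Z) = 1
(p(22) + s(-56, -139)) + 28258 = (-99 + 1) + 28258 = -98 + 28258 = 28160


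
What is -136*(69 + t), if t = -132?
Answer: 8568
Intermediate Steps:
-136*(69 + t) = -136*(69 - 132) = -136*(-63) = 8568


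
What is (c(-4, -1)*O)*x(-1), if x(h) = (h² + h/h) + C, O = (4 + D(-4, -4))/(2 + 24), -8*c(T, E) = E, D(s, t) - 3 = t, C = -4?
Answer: -3/104 ≈ -0.028846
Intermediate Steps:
D(s, t) = 3 + t
c(T, E) = -E/8
O = 3/26 (O = (4 + (3 - 4))/(2 + 24) = (4 - 1)/26 = 3*(1/26) = 3/26 ≈ 0.11538)
x(h) = -3 + h² (x(h) = (h² + h/h) - 4 = (h² + 1) - 4 = (1 + h²) - 4 = -3 + h²)
(c(-4, -1)*O)*x(-1) = (-⅛*(-1)*(3/26))*(-3 + (-1)²) = ((⅛)*(3/26))*(-3 + 1) = (3/208)*(-2) = -3/104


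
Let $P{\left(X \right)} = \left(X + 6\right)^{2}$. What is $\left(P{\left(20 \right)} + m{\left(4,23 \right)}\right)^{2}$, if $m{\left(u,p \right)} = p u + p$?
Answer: $625681$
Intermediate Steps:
$m{\left(u,p \right)} = p + p u$
$P{\left(X \right)} = \left(6 + X\right)^{2}$
$\left(P{\left(20 \right)} + m{\left(4,23 \right)}\right)^{2} = \left(\left(6 + 20\right)^{2} + 23 \left(1 + 4\right)\right)^{2} = \left(26^{2} + 23 \cdot 5\right)^{2} = \left(676 + 115\right)^{2} = 791^{2} = 625681$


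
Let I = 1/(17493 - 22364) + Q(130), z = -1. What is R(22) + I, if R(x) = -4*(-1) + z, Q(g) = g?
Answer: 647842/4871 ≈ 133.00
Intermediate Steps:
I = 633229/4871 (I = 1/(17493 - 22364) + 130 = 1/(-4871) + 130 = -1/4871 + 130 = 633229/4871 ≈ 130.00)
R(x) = 3 (R(x) = -4*(-1) - 1 = 4 - 1 = 3)
R(22) + I = 3 + 633229/4871 = 647842/4871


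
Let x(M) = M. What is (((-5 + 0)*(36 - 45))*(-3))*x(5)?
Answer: -675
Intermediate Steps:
(((-5 + 0)*(36 - 45))*(-3))*x(5) = (((-5 + 0)*(36 - 45))*(-3))*5 = (-5*(-9)*(-3))*5 = (45*(-3))*5 = -135*5 = -675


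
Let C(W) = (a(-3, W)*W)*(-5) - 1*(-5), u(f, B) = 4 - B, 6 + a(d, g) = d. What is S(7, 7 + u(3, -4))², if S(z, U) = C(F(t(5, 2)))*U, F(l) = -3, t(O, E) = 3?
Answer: 3802500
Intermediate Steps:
a(d, g) = -6 + d
C(W) = 5 + 45*W (C(W) = ((-6 - 3)*W)*(-5) - 1*(-5) = -9*W*(-5) + 5 = 45*W + 5 = 5 + 45*W)
S(z, U) = -130*U (S(z, U) = (5 + 45*(-3))*U = (5 - 135)*U = -130*U)
S(7, 7 + u(3, -4))² = (-130*(7 + (4 - 1*(-4))))² = (-130*(7 + (4 + 4)))² = (-130*(7 + 8))² = (-130*15)² = (-1950)² = 3802500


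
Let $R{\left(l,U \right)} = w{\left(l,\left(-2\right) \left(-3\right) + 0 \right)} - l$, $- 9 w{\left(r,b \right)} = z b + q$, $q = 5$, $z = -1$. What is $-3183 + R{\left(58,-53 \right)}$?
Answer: $- \frac{29168}{9} \approx -3240.9$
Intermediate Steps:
$w{\left(r,b \right)} = - \frac{5}{9} + \frac{b}{9}$ ($w{\left(r,b \right)} = - \frac{- b + 5}{9} = - \frac{5 - b}{9} = - \frac{5}{9} + \frac{b}{9}$)
$R{\left(l,U \right)} = \frac{1}{9} - l$ ($R{\left(l,U \right)} = \left(- \frac{5}{9} + \frac{\left(-2\right) \left(-3\right) + 0}{9}\right) - l = \left(- \frac{5}{9} + \frac{6 + 0}{9}\right) - l = \left(- \frac{5}{9} + \frac{1}{9} \cdot 6\right) - l = \left(- \frac{5}{9} + \frac{2}{3}\right) - l = \frac{1}{9} - l$)
$-3183 + R{\left(58,-53 \right)} = -3183 + \left(\frac{1}{9} - 58\right) = -3183 - \frac{521}{9} = - \frac{29168}{9}$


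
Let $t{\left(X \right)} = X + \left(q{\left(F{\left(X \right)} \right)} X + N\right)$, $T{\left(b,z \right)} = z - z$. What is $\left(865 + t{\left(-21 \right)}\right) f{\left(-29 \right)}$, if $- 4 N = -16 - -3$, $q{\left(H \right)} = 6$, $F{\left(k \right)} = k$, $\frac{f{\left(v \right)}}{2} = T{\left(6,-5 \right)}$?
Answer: $0$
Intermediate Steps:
$T{\left(b,z \right)} = 0$
$f{\left(v \right)} = 0$ ($f{\left(v \right)} = 2 \cdot 0 = 0$)
$N = \frac{13}{4}$ ($N = - \frac{-16 - -3}{4} = - \frac{-16 + 3}{4} = \left(- \frac{1}{4}\right) \left(-13\right) = \frac{13}{4} \approx 3.25$)
$t{\left(X \right)} = \frac{13}{4} + 7 X$ ($t{\left(X \right)} = X + \left(6 X + \frac{13}{4}\right) = X + \left(\frac{13}{4} + 6 X\right) = \frac{13}{4} + 7 X$)
$\left(865 + t{\left(-21 \right)}\right) f{\left(-29 \right)} = \left(865 + \left(\frac{13}{4} + 7 \left(-21\right)\right)\right) 0 = \left(865 + \left(\frac{13}{4} - 147\right)\right) 0 = \left(865 - \frac{575}{4}\right) 0 = \frac{2885}{4} \cdot 0 = 0$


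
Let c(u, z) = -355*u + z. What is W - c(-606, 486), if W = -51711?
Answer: -267327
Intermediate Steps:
c(u, z) = z - 355*u
W - c(-606, 486) = -51711 - (486 - 355*(-606)) = -51711 - (486 + 215130) = -51711 - 1*215616 = -51711 - 215616 = -267327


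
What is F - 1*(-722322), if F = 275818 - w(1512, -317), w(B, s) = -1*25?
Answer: 998165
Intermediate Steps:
w(B, s) = -25
F = 275843 (F = 275818 - 1*(-25) = 275818 + 25 = 275843)
F - 1*(-722322) = 275843 - 1*(-722322) = 275843 + 722322 = 998165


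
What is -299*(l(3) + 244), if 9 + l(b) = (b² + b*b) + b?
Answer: -76544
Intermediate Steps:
l(b) = -9 + b + 2*b² (l(b) = -9 + ((b² + b*b) + b) = -9 + ((b² + b²) + b) = -9 + (2*b² + b) = -9 + (b + 2*b²) = -9 + b + 2*b²)
-299*(l(3) + 244) = -299*((-9 + 3 + 2*3²) + 244) = -299*((-9 + 3 + 2*9) + 244) = -299*((-9 + 3 + 18) + 244) = -299*(12 + 244) = -299*256 = -76544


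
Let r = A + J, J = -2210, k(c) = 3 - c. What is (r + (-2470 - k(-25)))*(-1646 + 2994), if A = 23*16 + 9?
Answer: -5838188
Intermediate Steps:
A = 377 (A = 368 + 9 = 377)
r = -1833 (r = 377 - 2210 = -1833)
(r + (-2470 - k(-25)))*(-1646 + 2994) = (-1833 + (-2470 - (3 - 1*(-25))))*(-1646 + 2994) = (-1833 + (-2470 - (3 + 25)))*1348 = (-1833 + (-2470 - 1*28))*1348 = (-1833 + (-2470 - 28))*1348 = (-1833 - 2498)*1348 = -4331*1348 = -5838188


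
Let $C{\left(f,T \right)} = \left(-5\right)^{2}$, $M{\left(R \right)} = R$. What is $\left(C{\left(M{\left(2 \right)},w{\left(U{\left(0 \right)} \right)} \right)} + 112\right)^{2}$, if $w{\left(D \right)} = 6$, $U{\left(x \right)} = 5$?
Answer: $18769$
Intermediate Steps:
$C{\left(f,T \right)} = 25$
$\left(C{\left(M{\left(2 \right)},w{\left(U{\left(0 \right)} \right)} \right)} + 112\right)^{2} = \left(25 + 112\right)^{2} = 137^{2} = 18769$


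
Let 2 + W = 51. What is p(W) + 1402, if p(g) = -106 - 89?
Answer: 1207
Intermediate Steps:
W = 49 (W = -2 + 51 = 49)
p(g) = -195
p(W) + 1402 = -195 + 1402 = 1207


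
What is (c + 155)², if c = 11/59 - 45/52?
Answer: 224161530849/9412624 ≈ 23815.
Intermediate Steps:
c = -2083/3068 (c = 11*(1/59) - 45*1/52 = 11/59 - 45/52 = -2083/3068 ≈ -0.67894)
(c + 155)² = (-2083/3068 + 155)² = (473457/3068)² = 224161530849/9412624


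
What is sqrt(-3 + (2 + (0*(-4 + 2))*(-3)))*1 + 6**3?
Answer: 216 + I ≈ 216.0 + 1.0*I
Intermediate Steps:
sqrt(-3 + (2 + (0*(-4 + 2))*(-3)))*1 + 6**3 = sqrt(-3 + (2 + (0*(-2))*(-3)))*1 + 216 = sqrt(-3 + (2 + 0*(-3)))*1 + 216 = sqrt(-3 + (2 + 0))*1 + 216 = sqrt(-3 + 2)*1 + 216 = sqrt(-1)*1 + 216 = I*1 + 216 = I + 216 = 216 + I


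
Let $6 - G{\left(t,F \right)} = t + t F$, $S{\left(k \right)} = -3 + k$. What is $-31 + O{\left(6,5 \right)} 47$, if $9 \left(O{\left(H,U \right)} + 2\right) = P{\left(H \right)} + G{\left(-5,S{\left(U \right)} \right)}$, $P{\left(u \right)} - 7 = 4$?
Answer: $\frac{379}{9} \approx 42.111$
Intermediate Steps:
$P{\left(u \right)} = 11$ ($P{\left(u \right)} = 7 + 4 = 11$)
$G{\left(t,F \right)} = 6 - t - F t$ ($G{\left(t,F \right)} = 6 - \left(t + t F\right) = 6 - \left(t + F t\right) = 6 - t - F t$)
$O{\left(H,U \right)} = - \frac{11}{9} + \frac{5 U}{9}$ ($O{\left(H,U \right)} = -2 + \frac{11 - \left(-11 + \left(-3 + U\right) \left(-5\right)\right)}{9} = -2 + \frac{11 + \left(6 + 5 + \left(-15 + 5 U\right)\right)}{9} = -2 + \frac{11 + \left(-4 + 5 U\right)}{9} = -2 + \frac{7 + 5 U}{9} = -2 + \left(\frac{7}{9} + \frac{5 U}{9}\right) = - \frac{11}{9} + \frac{5 U}{9}$)
$-31 + O{\left(6,5 \right)} 47 = -31 + \left(- \frac{11}{9} + \frac{5}{9} \cdot 5\right) 47 = -31 + \left(- \frac{11}{9} + \frac{25}{9}\right) 47 = -31 + \frac{14}{9} \cdot 47 = -31 + \frac{658}{9} = \frac{379}{9}$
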